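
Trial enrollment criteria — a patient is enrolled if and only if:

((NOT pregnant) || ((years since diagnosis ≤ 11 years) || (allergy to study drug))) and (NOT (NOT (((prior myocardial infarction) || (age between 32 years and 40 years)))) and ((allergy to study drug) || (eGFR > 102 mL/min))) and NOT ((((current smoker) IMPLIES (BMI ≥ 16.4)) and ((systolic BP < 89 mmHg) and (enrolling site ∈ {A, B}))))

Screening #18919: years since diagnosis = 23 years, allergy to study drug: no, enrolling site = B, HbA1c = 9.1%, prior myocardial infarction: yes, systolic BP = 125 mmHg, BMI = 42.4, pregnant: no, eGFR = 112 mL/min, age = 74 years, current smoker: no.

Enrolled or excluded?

Atomic conditions:
  NOT pregnant: no → true
  years since diagnosis ≤ 11 years: 23 ≤ 11 is false
  allergy to study drug: no → false
  prior myocardial infarction: yes → true
  age between 32 years and 40 years: 74 in [32, 40] is false
  eGFR > 102 mL/min: 112 > 102 is true
  current smoker: no → false
  BMI ≥ 16.4: 42.4 ≥ 16.4 is true
  systolic BP < 89 mmHg: 125 < 89 is false
  enrolling site ∈ {A, B}: B is in the set → true
Combine:
[1.2] false OR false = false
[1] true OR false = true
[2.1.1.1] true OR false = true
[2.1.1] NOT true = false
[2.1] NOT false = true
[2.2] false OR true = true
[2] true AND true = true
[3.1.1] false → true (antecedent false ⇒ implication holds) = true
[3.1.2] false AND true = false
[3.1] true AND false = false
[3] NOT false = true
[root] true AND true AND true = true
Overall: true → enrolled

Enrolled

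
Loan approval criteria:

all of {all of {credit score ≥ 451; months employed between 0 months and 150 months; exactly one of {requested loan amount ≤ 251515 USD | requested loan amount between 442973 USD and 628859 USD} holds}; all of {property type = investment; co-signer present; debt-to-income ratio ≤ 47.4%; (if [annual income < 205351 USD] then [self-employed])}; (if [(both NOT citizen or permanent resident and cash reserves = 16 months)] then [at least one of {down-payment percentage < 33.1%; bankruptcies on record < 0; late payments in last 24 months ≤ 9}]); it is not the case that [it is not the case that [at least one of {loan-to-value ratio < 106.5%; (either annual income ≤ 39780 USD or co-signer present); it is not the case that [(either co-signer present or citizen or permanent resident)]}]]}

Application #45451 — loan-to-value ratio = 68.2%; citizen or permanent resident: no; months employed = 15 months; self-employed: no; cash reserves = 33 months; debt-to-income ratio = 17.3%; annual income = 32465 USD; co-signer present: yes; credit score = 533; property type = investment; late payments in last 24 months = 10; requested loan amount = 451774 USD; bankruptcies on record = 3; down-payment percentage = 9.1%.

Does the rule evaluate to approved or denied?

Atomic conditions:
  credit score ≥ 451: 533 ≥ 451 is true
  months employed between 0 months and 150 months: 15 in [0, 150] is true
  requested loan amount ≤ 251515 USD: 451774 ≤ 251515 is false
  requested loan amount between 442973 USD and 628859 USD: 451774 in [442973, 628859] is true
  property type = investment: investment == investment is true
  co-signer present: yes → true
  debt-to-income ratio ≤ 47.4%: 17.3 ≤ 47.4 is true
  annual income < 205351 USD: 32465 < 205351 is true
  self-employed: no → false
  NOT citizen or permanent resident: no → true
  cash reserves = 16 months: 33 == 16 is false
  down-payment percentage < 33.1%: 9.1 < 33.1 is true
  bankruptcies on record < 0: 3 < 0 is false
  late payments in last 24 months ≤ 9: 10 ≤ 9 is false
  loan-to-value ratio < 106.5%: 68.2 < 106.5 is true
  annual income ≤ 39780 USD: 32465 ≤ 39780 is true
  citizen or permanent resident: no → false
Combine:
[1.3] exactly-one(false, true) = true
[1] true AND true AND true = true
[2.4] true → false = false
[2] true AND true AND true AND false = false
[3.1] true AND false = false
[3.2] true OR false OR false = true
[3] false → true (antecedent false ⇒ implication holds) = true
[4.1.1.2] true OR true = true
[4.1.1.3.1] true OR false = true
[4.1.1.3] NOT true = false
[4.1.1] true OR true OR false = true
[4.1] NOT true = false
[4] NOT false = true
[root] true AND false AND true AND true = false
Overall: false → denied

Denied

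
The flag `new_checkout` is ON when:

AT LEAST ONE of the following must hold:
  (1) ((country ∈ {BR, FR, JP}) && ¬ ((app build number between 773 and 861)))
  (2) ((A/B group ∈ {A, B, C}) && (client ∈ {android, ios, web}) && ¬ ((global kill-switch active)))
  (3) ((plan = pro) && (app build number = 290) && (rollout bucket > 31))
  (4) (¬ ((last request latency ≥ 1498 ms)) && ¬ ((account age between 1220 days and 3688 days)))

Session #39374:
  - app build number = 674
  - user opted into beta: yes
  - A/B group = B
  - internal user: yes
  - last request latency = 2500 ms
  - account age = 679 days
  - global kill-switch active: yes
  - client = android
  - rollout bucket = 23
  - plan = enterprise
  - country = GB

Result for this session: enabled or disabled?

Disabled

Atomic conditions:
  country ∈ {BR, FR, JP}: GB is not in the set → false
  app build number between 773 and 861: 674 in [773, 861] is false
  A/B group ∈ {A, B, C}: B is in the set → true
  client ∈ {android, ios, web}: android is in the set → true
  global kill-switch active: yes → true
  plan = pro: enterprise == pro is false
  app build number = 290: 674 == 290 is false
  rollout bucket > 31: 23 > 31 is false
  last request latency ≥ 1498 ms: 2500 ≥ 1498 is true
  account age between 1220 days and 3688 days: 679 in [1220, 3688] is false
Combine:
[1.2] NOT false = true
[1] false AND true = false
[2.3] NOT true = false
[2] true AND true AND false = false
[3] false AND false AND false = false
[4.1] NOT true = false
[4.2] NOT false = true
[4] false AND true = false
[root] false OR false OR false OR false = false
Overall: false → disabled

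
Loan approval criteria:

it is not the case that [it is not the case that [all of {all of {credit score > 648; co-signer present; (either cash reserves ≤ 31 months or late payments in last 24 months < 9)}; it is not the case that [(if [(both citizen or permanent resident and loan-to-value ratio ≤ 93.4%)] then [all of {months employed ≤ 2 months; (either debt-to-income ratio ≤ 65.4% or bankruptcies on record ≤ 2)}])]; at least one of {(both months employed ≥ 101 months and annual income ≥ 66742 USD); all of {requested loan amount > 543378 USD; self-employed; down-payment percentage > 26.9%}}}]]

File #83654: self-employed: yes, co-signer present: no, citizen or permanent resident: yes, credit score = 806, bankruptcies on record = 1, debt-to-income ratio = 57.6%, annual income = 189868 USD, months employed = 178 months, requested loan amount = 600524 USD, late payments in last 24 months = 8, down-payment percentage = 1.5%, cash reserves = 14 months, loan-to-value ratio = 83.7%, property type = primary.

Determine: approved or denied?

Denied

Atomic conditions:
  credit score > 648: 806 > 648 is true
  co-signer present: no → false
  cash reserves ≤ 31 months: 14 ≤ 31 is true
  late payments in last 24 months < 9: 8 < 9 is true
  citizen or permanent resident: yes → true
  loan-to-value ratio ≤ 93.4%: 83.7 ≤ 93.4 is true
  months employed ≤ 2 months: 178 ≤ 2 is false
  debt-to-income ratio ≤ 65.4%: 57.6 ≤ 65.4 is true
  bankruptcies on record ≤ 2: 1 ≤ 2 is true
  months employed ≥ 101 months: 178 ≥ 101 is true
  annual income ≥ 66742 USD: 189868 ≥ 66742 is true
  requested loan amount > 543378 USD: 600524 > 543378 is true
  self-employed: yes → true
  down-payment percentage > 26.9%: 1.5 > 26.9 is false
Combine:
[1.1.1.3] true OR true = true
[1.1.1] true AND false AND true = false
[1.1.2.1.1] true AND true = true
[1.1.2.1.2.2] true OR true = true
[1.1.2.1.2] false AND true = false
[1.1.2.1] true → false = false
[1.1.2] NOT false = true
[1.1.3.1] true AND true = true
[1.1.3.2] true AND true AND false = false
[1.1.3] true OR false = true
[1.1] false AND true AND true = false
[1] NOT false = true
[root] NOT true = false
Overall: false → denied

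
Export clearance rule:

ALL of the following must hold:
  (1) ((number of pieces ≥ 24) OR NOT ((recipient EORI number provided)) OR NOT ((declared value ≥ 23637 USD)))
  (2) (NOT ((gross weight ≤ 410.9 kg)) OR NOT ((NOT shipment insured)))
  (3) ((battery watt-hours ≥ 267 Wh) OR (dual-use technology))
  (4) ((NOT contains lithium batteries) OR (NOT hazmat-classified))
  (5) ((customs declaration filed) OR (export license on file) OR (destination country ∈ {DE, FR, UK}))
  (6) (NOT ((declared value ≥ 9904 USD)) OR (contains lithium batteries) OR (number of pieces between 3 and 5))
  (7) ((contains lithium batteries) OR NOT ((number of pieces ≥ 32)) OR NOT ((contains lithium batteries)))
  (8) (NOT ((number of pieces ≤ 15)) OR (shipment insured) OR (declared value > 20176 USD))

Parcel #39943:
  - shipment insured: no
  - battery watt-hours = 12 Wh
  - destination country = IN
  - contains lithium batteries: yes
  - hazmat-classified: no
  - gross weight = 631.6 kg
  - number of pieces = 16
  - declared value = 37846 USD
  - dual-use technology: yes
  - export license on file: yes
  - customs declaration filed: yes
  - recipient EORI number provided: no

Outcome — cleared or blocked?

Atomic conditions:
  number of pieces ≥ 24: 16 ≥ 24 is false
  recipient EORI number provided: no → false
  declared value ≥ 23637 USD: 37846 ≥ 23637 is true
  gross weight ≤ 410.9 kg: 631.6 ≤ 410.9 is false
  NOT shipment insured: no → true
  battery watt-hours ≥ 267 Wh: 12 ≥ 267 is false
  dual-use technology: yes → true
  NOT contains lithium batteries: yes → false
  NOT hazmat-classified: no → true
  customs declaration filed: yes → true
  export license on file: yes → true
  destination country ∈ {DE, FR, UK}: IN is not in the set → false
  declared value ≥ 9904 USD: 37846 ≥ 9904 is true
  contains lithium batteries: yes → true
  number of pieces between 3 and 5: 16 in [3, 5] is false
  number of pieces ≥ 32: 16 ≥ 32 is false
  number of pieces ≤ 15: 16 ≤ 15 is false
  shipment insured: no → false
  declared value > 20176 USD: 37846 > 20176 is true
Combine:
[1.2] NOT false = true
[1.3] NOT true = false
[1] false OR true OR false = true
[2.1] NOT false = true
[2.2] NOT true = false
[2] true OR false = true
[3] false OR true = true
[4] false OR true = true
[5] true OR true OR false = true
[6.1] NOT true = false
[6] false OR true OR false = true
[7.2] NOT false = true
[7.3] NOT true = false
[7] true OR true OR false = true
[8.1] NOT false = true
[8] true OR false OR true = true
[root] true AND true AND true AND true AND true AND true AND true AND true = true
Overall: true → cleared

Cleared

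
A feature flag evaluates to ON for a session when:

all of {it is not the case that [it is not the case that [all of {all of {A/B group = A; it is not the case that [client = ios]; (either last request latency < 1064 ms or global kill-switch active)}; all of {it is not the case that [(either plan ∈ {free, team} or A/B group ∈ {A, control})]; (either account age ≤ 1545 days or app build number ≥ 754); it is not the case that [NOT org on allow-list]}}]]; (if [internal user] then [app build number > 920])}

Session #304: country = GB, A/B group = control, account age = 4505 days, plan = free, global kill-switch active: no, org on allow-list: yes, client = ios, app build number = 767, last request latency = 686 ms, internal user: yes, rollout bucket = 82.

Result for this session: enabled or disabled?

Atomic conditions:
  A/B group = A: control == A is false
  client = ios: ios == ios is true
  last request latency < 1064 ms: 686 < 1064 is true
  global kill-switch active: no → false
  plan ∈ {free, team}: free is in the set → true
  A/B group ∈ {A, control}: control is in the set → true
  account age ≤ 1545 days: 4505 ≤ 1545 is false
  app build number ≥ 754: 767 ≥ 754 is true
  NOT org on allow-list: yes → false
  internal user: yes → true
  app build number > 920: 767 > 920 is false
Combine:
[1.1.1.1.2] NOT true = false
[1.1.1.1.3] true OR false = true
[1.1.1.1] false AND false AND true = false
[1.1.1.2.1.1] true OR true = true
[1.1.1.2.1] NOT true = false
[1.1.1.2.2] false OR true = true
[1.1.1.2.3] NOT false = true
[1.1.1.2] false AND true AND true = false
[1.1.1] false AND false = false
[1.1] NOT false = true
[1] NOT true = false
[2] true → false = false
[root] false AND false = false
Overall: false → disabled

Disabled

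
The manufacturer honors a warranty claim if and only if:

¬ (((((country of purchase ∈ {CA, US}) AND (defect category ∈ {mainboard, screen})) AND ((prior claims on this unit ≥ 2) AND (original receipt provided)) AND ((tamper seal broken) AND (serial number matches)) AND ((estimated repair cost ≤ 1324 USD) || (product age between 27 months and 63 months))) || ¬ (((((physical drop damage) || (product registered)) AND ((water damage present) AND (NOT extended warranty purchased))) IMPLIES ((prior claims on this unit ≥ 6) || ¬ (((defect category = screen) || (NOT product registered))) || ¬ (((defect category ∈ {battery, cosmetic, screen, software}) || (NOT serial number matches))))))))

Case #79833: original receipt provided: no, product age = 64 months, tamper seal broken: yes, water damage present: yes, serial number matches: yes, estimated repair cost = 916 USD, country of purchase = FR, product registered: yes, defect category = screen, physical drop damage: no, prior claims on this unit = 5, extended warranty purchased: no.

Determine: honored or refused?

Refused

Atomic conditions:
  country of purchase ∈ {CA, US}: FR is not in the set → false
  defect category ∈ {mainboard, screen}: screen is in the set → true
  prior claims on this unit ≥ 2: 5 ≥ 2 is true
  original receipt provided: no → false
  tamper seal broken: yes → true
  serial number matches: yes → true
  estimated repair cost ≤ 1324 USD: 916 ≤ 1324 is true
  product age between 27 months and 63 months: 64 in [27, 63] is false
  physical drop damage: no → false
  product registered: yes → true
  water damage present: yes → true
  NOT extended warranty purchased: no → true
  prior claims on this unit ≥ 6: 5 ≥ 6 is false
  defect category = screen: screen == screen is true
  NOT product registered: yes → false
  defect category ∈ {battery, cosmetic, screen, software}: screen is in the set → true
  NOT serial number matches: yes → false
Combine:
[1.1.1] false AND true = false
[1.1.2] true AND false = false
[1.1.3] true AND true = true
[1.1.4] true OR false = true
[1.1] false AND false AND true AND true = false
[1.2.1.1.1] false OR true = true
[1.2.1.1.2] true AND true = true
[1.2.1.1] true AND true = true
[1.2.1.2.2.1] true OR false = true
[1.2.1.2.2] NOT true = false
[1.2.1.2.3.1] true OR false = true
[1.2.1.2.3] NOT true = false
[1.2.1.2] false OR false OR false = false
[1.2.1] true → false = false
[1.2] NOT false = true
[1] false OR true = true
[root] NOT true = false
Overall: false → refused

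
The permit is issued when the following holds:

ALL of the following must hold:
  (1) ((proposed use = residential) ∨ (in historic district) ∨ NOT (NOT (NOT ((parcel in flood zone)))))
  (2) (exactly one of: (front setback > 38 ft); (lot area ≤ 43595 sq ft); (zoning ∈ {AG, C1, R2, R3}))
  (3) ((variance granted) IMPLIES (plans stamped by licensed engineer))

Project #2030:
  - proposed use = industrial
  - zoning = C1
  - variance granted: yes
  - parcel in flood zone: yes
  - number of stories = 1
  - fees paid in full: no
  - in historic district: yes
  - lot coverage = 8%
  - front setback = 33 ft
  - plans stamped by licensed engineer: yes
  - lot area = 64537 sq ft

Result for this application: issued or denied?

Atomic conditions:
  proposed use = residential: industrial == residential is false
  in historic district: yes → true
  parcel in flood zone: yes → true
  front setback > 38 ft: 33 > 38 is false
  lot area ≤ 43595 sq ft: 64537 ≤ 43595 is false
  zoning ∈ {AG, C1, R2, R3}: C1 is in the set → true
  variance granted: yes → true
  plans stamped by licensed engineer: yes → true
Combine:
[1.3.1.1] NOT true = false
[1.3.1] NOT false = true
[1.3] NOT true = false
[1] false OR true OR false = true
[2] exactly-one(false, false, true) = true
[3] true → true = true
[root] true AND true AND true = true
Overall: true → issued

Issued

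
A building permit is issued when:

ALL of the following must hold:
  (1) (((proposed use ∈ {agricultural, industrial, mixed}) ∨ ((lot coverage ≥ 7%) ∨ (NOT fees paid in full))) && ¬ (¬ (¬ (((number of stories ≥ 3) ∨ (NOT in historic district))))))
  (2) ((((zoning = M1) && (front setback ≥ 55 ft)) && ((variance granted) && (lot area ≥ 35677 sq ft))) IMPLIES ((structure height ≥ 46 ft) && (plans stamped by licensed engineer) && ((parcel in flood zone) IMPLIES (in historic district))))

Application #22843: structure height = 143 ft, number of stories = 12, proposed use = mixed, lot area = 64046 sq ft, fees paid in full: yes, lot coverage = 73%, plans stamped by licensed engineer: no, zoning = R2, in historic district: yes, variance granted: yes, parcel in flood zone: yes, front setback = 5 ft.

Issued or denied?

Atomic conditions:
  proposed use ∈ {agricultural, industrial, mixed}: mixed is in the set → true
  lot coverage ≥ 7%: 73 ≥ 7 is true
  NOT fees paid in full: yes → false
  number of stories ≥ 3: 12 ≥ 3 is true
  NOT in historic district: yes → false
  zoning = M1: R2 == M1 is false
  front setback ≥ 55 ft: 5 ≥ 55 is false
  variance granted: yes → true
  lot area ≥ 35677 sq ft: 64046 ≥ 35677 is true
  structure height ≥ 46 ft: 143 ≥ 46 is true
  plans stamped by licensed engineer: no → false
  parcel in flood zone: yes → true
  in historic district: yes → true
Combine:
[1.1.2] true OR false = true
[1.1] true OR true = true
[1.2.1.1.1] true OR false = true
[1.2.1.1] NOT true = false
[1.2.1] NOT false = true
[1.2] NOT true = false
[1] true AND false = false
[2.1.1] false AND false = false
[2.1.2] true AND true = true
[2.1] false AND true = false
[2.2.3] true → true = true
[2.2] true AND false AND true = false
[2] false → false (antecedent false ⇒ implication holds) = true
[root] false AND true = false
Overall: false → denied

Denied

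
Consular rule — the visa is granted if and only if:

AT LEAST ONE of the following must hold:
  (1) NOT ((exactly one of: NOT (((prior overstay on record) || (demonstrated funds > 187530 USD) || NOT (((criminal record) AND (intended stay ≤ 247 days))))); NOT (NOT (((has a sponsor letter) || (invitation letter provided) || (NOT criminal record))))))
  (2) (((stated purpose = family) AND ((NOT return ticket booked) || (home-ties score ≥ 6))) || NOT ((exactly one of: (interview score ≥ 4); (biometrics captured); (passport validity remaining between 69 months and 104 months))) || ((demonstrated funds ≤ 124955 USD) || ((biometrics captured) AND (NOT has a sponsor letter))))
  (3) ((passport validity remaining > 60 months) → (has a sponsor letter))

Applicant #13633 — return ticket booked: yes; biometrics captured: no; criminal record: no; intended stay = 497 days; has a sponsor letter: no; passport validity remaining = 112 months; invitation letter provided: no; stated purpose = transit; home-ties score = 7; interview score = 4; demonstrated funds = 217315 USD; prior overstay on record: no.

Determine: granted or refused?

Refused

Atomic conditions:
  prior overstay on record: no → false
  demonstrated funds > 187530 USD: 217315 > 187530 is true
  criminal record: no → false
  intended stay ≤ 247 days: 497 ≤ 247 is false
  has a sponsor letter: no → false
  invitation letter provided: no → false
  NOT criminal record: no → true
  stated purpose = family: transit == family is false
  NOT return ticket booked: yes → false
  home-ties score ≥ 6: 7 ≥ 6 is true
  interview score ≥ 4: 4 ≥ 4 is true
  biometrics captured: no → false
  passport validity remaining between 69 months and 104 months: 112 in [69, 104] is false
  demonstrated funds ≤ 124955 USD: 217315 ≤ 124955 is false
  NOT has a sponsor letter: no → true
  passport validity remaining > 60 months: 112 > 60 is true
Combine:
[1.1.1.1.3.1] false AND false = false
[1.1.1.1.3] NOT false = true
[1.1.1.1] false OR true OR true = true
[1.1.1] NOT true = false
[1.1.2.1.1] false OR false OR true = true
[1.1.2.1] NOT true = false
[1.1.2] NOT false = true
[1.1] exactly-one(false, true) = true
[1] NOT true = false
[2.1.2] false OR true = true
[2.1] false AND true = false
[2.2.1] exactly-one(true, false, false) = true
[2.2] NOT true = false
[2.3.2] false AND true = false
[2.3] false OR false = false
[2] false OR false OR false = false
[3] true → false = false
[root] false OR false OR false = false
Overall: false → refused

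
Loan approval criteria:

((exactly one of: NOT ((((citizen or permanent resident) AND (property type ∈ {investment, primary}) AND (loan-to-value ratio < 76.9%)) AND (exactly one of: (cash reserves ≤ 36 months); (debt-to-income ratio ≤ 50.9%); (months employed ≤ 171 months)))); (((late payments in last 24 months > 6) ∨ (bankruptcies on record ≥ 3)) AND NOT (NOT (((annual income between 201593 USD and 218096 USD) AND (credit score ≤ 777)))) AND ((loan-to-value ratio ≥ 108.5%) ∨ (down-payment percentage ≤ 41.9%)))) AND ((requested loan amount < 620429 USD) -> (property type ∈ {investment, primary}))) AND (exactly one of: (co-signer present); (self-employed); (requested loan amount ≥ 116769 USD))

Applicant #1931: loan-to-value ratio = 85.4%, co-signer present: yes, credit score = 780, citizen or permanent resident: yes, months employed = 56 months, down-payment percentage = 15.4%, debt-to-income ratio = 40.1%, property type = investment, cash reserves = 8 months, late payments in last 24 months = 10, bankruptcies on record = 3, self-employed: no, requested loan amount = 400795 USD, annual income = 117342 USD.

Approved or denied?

Atomic conditions:
  citizen or permanent resident: yes → true
  property type ∈ {investment, primary}: investment is in the set → true
  loan-to-value ratio < 76.9%: 85.4 < 76.9 is false
  cash reserves ≤ 36 months: 8 ≤ 36 is true
  debt-to-income ratio ≤ 50.9%: 40.1 ≤ 50.9 is true
  months employed ≤ 171 months: 56 ≤ 171 is true
  late payments in last 24 months > 6: 10 > 6 is true
  bankruptcies on record ≥ 3: 3 ≥ 3 is true
  annual income between 201593 USD and 218096 USD: 117342 in [201593, 218096] is false
  credit score ≤ 777: 780 ≤ 777 is false
  loan-to-value ratio ≥ 108.5%: 85.4 ≥ 108.5 is false
  down-payment percentage ≤ 41.9%: 15.4 ≤ 41.9 is true
  requested loan amount < 620429 USD: 400795 < 620429 is true
  co-signer present: yes → true
  self-employed: no → false
  requested loan amount ≥ 116769 USD: 400795 ≥ 116769 is true
Combine:
[1.1.1.1.1] true AND true AND false = false
[1.1.1.1.2] exactly-one(true, true, true) = false
[1.1.1.1] false AND false = false
[1.1.1] NOT false = true
[1.1.2.1] true OR true = true
[1.1.2.2.1.1] false AND false = false
[1.1.2.2.1] NOT false = true
[1.1.2.2] NOT true = false
[1.1.2.3] false OR true = true
[1.1.2] true AND false AND true = false
[1.1] exactly-one(true, false) = true
[1.2] true → true = true
[1] true AND true = true
[2] exactly-one(true, false, true) = false
[root] true AND false = false
Overall: false → denied

Denied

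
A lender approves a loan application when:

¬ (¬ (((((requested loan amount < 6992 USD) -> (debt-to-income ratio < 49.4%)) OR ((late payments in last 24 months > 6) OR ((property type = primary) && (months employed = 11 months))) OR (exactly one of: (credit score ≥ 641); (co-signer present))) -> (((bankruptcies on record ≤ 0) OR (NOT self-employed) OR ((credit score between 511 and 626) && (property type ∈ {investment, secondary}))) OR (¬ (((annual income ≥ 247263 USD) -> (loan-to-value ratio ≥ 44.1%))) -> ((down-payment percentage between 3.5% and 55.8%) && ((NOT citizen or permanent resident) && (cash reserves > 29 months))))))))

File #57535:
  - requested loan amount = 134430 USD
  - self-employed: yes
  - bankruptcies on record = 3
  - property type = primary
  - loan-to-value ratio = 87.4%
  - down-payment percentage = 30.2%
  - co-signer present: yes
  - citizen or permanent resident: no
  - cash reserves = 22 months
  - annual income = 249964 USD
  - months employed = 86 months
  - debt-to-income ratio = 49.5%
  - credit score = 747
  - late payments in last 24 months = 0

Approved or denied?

Atomic conditions:
  requested loan amount < 6992 USD: 134430 < 6992 is false
  debt-to-income ratio < 49.4%: 49.5 < 49.4 is false
  late payments in last 24 months > 6: 0 > 6 is false
  property type = primary: primary == primary is true
  months employed = 11 months: 86 == 11 is false
  credit score ≥ 641: 747 ≥ 641 is true
  co-signer present: yes → true
  bankruptcies on record ≤ 0: 3 ≤ 0 is false
  NOT self-employed: yes → false
  credit score between 511 and 626: 747 in [511, 626] is false
  property type ∈ {investment, secondary}: primary is not in the set → false
  annual income ≥ 247263 USD: 249964 ≥ 247263 is true
  loan-to-value ratio ≥ 44.1%: 87.4 ≥ 44.1 is true
  down-payment percentage between 3.5% and 55.8%: 30.2 in [3.5, 55.8] is true
  NOT citizen or permanent resident: no → true
  cash reserves > 29 months: 22 > 29 is false
Combine:
[1.1.1.1] false → false (antecedent false ⇒ implication holds) = true
[1.1.1.2.2] true AND false = false
[1.1.1.2] false OR false = false
[1.1.1.3] exactly-one(true, true) = false
[1.1.1] true OR false OR false = true
[1.1.2.1.3] false AND false = false
[1.1.2.1] false OR false OR false = false
[1.1.2.2.1.1] true → true = true
[1.1.2.2.1] NOT true = false
[1.1.2.2.2.2] true AND false = false
[1.1.2.2.2] true AND false = false
[1.1.2.2] false → false (antecedent false ⇒ implication holds) = true
[1.1.2] false OR true = true
[1.1] true → true = true
[1] NOT true = false
[root] NOT false = true
Overall: true → approved

Approved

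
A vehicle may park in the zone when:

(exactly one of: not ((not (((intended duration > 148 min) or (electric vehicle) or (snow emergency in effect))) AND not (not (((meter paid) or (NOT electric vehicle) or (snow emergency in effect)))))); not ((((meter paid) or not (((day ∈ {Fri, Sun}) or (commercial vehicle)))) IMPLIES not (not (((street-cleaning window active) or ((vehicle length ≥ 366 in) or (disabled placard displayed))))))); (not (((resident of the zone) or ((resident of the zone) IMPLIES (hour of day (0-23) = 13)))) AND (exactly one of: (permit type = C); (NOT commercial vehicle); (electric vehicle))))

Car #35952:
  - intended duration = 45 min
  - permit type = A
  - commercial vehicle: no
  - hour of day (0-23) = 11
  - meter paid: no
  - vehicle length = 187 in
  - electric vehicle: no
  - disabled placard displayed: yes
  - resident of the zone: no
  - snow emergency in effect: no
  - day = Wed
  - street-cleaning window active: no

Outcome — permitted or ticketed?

Ticketed

Atomic conditions:
  intended duration > 148 min: 45 > 148 is false
  electric vehicle: no → false
  snow emergency in effect: no → false
  meter paid: no → false
  NOT electric vehicle: no → true
  day ∈ {Fri, Sun}: Wed is not in the set → false
  commercial vehicle: no → false
  street-cleaning window active: no → false
  vehicle length ≥ 366 in: 187 ≥ 366 is false
  disabled placard displayed: yes → true
  resident of the zone: no → false
  hour of day (0-23) = 13: 11 == 13 is false
  permit type = C: A == C is false
  NOT commercial vehicle: no → true
Combine:
[1.1.1.1] false OR false OR false = false
[1.1.1] NOT false = true
[1.1.2.1.1] false OR true OR false = true
[1.1.2.1] NOT true = false
[1.1.2] NOT false = true
[1.1] true AND true = true
[1] NOT true = false
[2.1.1.2.1] false OR false = false
[2.1.1.2] NOT false = true
[2.1.1] false OR true = true
[2.1.2.1.1.2] false OR true = true
[2.1.2.1.1] false OR true = true
[2.1.2.1] NOT true = false
[2.1.2] NOT false = true
[2.1] true → true = true
[2] NOT true = false
[3.1.1.2] false → false (antecedent false ⇒ implication holds) = true
[3.1.1] false OR true = true
[3.1] NOT true = false
[3.2] exactly-one(false, true, false) = true
[3] false AND true = false
[root] exactly-one(false, false, false) = false
Overall: false → ticketed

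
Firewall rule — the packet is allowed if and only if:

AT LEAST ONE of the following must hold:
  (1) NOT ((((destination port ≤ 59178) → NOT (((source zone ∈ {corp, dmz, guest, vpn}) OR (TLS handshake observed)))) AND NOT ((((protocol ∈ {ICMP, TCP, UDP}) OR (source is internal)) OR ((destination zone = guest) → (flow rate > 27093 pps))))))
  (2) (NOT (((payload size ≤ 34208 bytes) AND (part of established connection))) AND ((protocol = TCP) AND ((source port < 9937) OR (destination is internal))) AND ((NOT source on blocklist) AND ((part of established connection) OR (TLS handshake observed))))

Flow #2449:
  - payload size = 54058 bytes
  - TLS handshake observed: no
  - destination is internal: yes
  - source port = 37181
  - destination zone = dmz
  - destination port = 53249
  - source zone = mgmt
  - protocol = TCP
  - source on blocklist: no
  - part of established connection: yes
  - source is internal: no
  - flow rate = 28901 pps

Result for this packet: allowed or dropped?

Allowed

Atomic conditions:
  destination port ≤ 59178: 53249 ≤ 59178 is true
  source zone ∈ {corp, dmz, guest, vpn}: mgmt is not in the set → false
  TLS handshake observed: no → false
  protocol ∈ {ICMP, TCP, UDP}: TCP is in the set → true
  source is internal: no → false
  destination zone = guest: dmz == guest is false
  flow rate > 27093 pps: 28901 > 27093 is true
  payload size ≤ 34208 bytes: 54058 ≤ 34208 is false
  part of established connection: yes → true
  protocol = TCP: TCP == TCP is true
  source port < 9937: 37181 < 9937 is false
  destination is internal: yes → true
  NOT source on blocklist: no → true
Combine:
[1.1.1.2.1] false OR false = false
[1.1.1.2] NOT false = true
[1.1.1] true → true = true
[1.1.2.1.1] true OR false = true
[1.1.2.1.2] false → true (antecedent false ⇒ implication holds) = true
[1.1.2.1] true OR true = true
[1.1.2] NOT true = false
[1.1] true AND false = false
[1] NOT false = true
[2.1.1] false AND true = false
[2.1] NOT false = true
[2.2.2] false OR true = true
[2.2] true AND true = true
[2.3.2] true OR false = true
[2.3] true AND true = true
[2] true AND true AND true = true
[root] true OR true = true
Overall: true → allowed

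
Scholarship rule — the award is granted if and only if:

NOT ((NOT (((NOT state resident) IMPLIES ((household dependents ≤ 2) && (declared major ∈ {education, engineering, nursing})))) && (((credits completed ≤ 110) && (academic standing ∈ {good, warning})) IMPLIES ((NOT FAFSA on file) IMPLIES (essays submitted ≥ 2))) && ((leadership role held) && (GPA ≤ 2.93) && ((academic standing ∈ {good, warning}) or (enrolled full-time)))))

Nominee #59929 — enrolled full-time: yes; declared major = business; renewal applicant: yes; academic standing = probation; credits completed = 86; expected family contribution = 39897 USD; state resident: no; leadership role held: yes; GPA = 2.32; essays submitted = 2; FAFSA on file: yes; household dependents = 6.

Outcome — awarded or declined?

Declined

Atomic conditions:
  NOT state resident: no → true
  household dependents ≤ 2: 6 ≤ 2 is false
  declared major ∈ {education, engineering, nursing}: business is not in the set → false
  credits completed ≤ 110: 86 ≤ 110 is true
  academic standing ∈ {good, warning}: probation is not in the set → false
  NOT FAFSA on file: yes → false
  essays submitted ≥ 2: 2 ≥ 2 is true
  leadership role held: yes → true
  GPA ≤ 2.93: 2.32 ≤ 2.93 is true
  enrolled full-time: yes → true
Combine:
[1.1.1.2] false AND false = false
[1.1.1] true → false = false
[1.1] NOT false = true
[1.2.1] true AND false = false
[1.2.2] false → true (antecedent false ⇒ implication holds) = true
[1.2] false → true (antecedent false ⇒ implication holds) = true
[1.3.3] false OR true = true
[1.3] true AND true AND true = true
[1] true AND true AND true = true
[root] NOT true = false
Overall: false → declined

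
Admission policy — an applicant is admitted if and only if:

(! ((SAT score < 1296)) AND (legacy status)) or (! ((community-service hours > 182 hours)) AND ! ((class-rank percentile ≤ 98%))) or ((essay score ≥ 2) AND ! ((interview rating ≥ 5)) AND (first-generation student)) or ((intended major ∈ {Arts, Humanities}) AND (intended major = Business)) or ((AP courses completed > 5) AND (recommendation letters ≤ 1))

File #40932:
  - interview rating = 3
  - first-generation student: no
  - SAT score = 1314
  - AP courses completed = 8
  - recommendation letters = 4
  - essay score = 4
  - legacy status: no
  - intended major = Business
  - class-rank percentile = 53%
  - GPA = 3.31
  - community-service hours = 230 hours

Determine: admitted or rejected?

Rejected

Atomic conditions:
  SAT score < 1296: 1314 < 1296 is false
  legacy status: no → false
  community-service hours > 182 hours: 230 > 182 is true
  class-rank percentile ≤ 98%: 53 ≤ 98 is true
  essay score ≥ 2: 4 ≥ 2 is true
  interview rating ≥ 5: 3 ≥ 5 is false
  first-generation student: no → false
  intended major ∈ {Arts, Humanities}: Business is not in the set → false
  intended major = Business: Business == Business is true
  AP courses completed > 5: 8 > 5 is true
  recommendation letters ≤ 1: 4 ≤ 1 is false
Combine:
[1.1] NOT false = true
[1] true AND false = false
[2.1] NOT true = false
[2.2] NOT true = false
[2] false AND false = false
[3.2] NOT false = true
[3] true AND true AND false = false
[4] false AND true = false
[5] true AND false = false
[root] false OR false OR false OR false OR false = false
Overall: false → rejected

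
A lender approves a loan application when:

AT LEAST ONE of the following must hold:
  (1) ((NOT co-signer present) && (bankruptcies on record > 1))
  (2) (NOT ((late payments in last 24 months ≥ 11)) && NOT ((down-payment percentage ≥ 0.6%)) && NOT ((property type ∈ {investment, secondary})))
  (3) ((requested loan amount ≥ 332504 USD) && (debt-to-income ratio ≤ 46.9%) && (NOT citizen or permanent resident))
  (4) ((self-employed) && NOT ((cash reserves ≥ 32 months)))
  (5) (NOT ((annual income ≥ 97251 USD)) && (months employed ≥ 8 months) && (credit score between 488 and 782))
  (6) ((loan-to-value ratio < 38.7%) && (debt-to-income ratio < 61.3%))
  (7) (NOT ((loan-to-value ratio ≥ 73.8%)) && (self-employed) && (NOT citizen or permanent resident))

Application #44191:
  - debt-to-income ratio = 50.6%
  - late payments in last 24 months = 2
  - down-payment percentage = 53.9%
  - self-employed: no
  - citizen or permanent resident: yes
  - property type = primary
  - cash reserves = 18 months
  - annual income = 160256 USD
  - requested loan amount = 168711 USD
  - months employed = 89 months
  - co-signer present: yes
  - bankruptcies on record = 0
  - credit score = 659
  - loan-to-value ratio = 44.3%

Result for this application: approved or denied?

Atomic conditions:
  NOT co-signer present: yes → false
  bankruptcies on record > 1: 0 > 1 is false
  late payments in last 24 months ≥ 11: 2 ≥ 11 is false
  down-payment percentage ≥ 0.6%: 53.9 ≥ 0.6 is true
  property type ∈ {investment, secondary}: primary is not in the set → false
  requested loan amount ≥ 332504 USD: 168711 ≥ 332504 is false
  debt-to-income ratio ≤ 46.9%: 50.6 ≤ 46.9 is false
  NOT citizen or permanent resident: yes → false
  self-employed: no → false
  cash reserves ≥ 32 months: 18 ≥ 32 is false
  annual income ≥ 97251 USD: 160256 ≥ 97251 is true
  months employed ≥ 8 months: 89 ≥ 8 is true
  credit score between 488 and 782: 659 in [488, 782] is true
  loan-to-value ratio < 38.7%: 44.3 < 38.7 is false
  debt-to-income ratio < 61.3%: 50.6 < 61.3 is true
  loan-to-value ratio ≥ 73.8%: 44.3 ≥ 73.8 is false
Combine:
[1] false AND false = false
[2.1] NOT false = true
[2.2] NOT true = false
[2.3] NOT false = true
[2] true AND false AND true = false
[3] false AND false AND false = false
[4.2] NOT false = true
[4] false AND true = false
[5.1] NOT true = false
[5] false AND true AND true = false
[6] false AND true = false
[7.1] NOT false = true
[7] true AND false AND false = false
[root] false OR false OR false OR false OR false OR false OR false = false
Overall: false → denied

Denied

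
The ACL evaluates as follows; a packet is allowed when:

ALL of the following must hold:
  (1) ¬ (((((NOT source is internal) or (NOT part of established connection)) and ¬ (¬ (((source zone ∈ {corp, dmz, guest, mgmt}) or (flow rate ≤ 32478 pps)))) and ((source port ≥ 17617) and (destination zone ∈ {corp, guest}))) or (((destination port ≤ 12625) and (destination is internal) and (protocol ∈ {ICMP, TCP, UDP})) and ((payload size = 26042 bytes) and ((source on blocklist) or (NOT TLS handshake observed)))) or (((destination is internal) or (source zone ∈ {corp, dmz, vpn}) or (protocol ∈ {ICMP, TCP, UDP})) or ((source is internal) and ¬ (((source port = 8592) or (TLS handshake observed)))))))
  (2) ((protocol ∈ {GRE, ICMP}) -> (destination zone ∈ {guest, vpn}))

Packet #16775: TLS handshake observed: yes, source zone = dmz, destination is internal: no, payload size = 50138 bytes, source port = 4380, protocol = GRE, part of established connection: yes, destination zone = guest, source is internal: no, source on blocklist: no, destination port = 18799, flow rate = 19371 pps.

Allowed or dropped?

Dropped

Atomic conditions:
  NOT source is internal: no → true
  NOT part of established connection: yes → false
  source zone ∈ {corp, dmz, guest, mgmt}: dmz is in the set → true
  flow rate ≤ 32478 pps: 19371 ≤ 32478 is true
  source port ≥ 17617: 4380 ≥ 17617 is false
  destination zone ∈ {corp, guest}: guest is in the set → true
  destination port ≤ 12625: 18799 ≤ 12625 is false
  destination is internal: no → false
  protocol ∈ {ICMP, TCP, UDP}: GRE is not in the set → false
  payload size = 26042 bytes: 50138 == 26042 is false
  source on blocklist: no → false
  NOT TLS handshake observed: yes → false
  source zone ∈ {corp, dmz, vpn}: dmz is in the set → true
  source is internal: no → false
  source port = 8592: 4380 == 8592 is false
  TLS handshake observed: yes → true
  protocol ∈ {GRE, ICMP}: GRE is in the set → true
  destination zone ∈ {guest, vpn}: guest is in the set → true
Combine:
[1.1.1.1] true OR false = true
[1.1.1.2.1.1] true OR true = true
[1.1.1.2.1] NOT true = false
[1.1.1.2] NOT false = true
[1.1.1.3] false AND true = false
[1.1.1] true AND true AND false = false
[1.1.2.1] false AND false AND false = false
[1.1.2.2.2] false OR false = false
[1.1.2.2] false AND false = false
[1.1.2] false AND false = false
[1.1.3.1] false OR true OR false = true
[1.1.3.2.2.1] false OR true = true
[1.1.3.2.2] NOT true = false
[1.1.3.2] false AND false = false
[1.1.3] true OR false = true
[1.1] false OR false OR true = true
[1] NOT true = false
[2] true → true = true
[root] false AND true = false
Overall: false → dropped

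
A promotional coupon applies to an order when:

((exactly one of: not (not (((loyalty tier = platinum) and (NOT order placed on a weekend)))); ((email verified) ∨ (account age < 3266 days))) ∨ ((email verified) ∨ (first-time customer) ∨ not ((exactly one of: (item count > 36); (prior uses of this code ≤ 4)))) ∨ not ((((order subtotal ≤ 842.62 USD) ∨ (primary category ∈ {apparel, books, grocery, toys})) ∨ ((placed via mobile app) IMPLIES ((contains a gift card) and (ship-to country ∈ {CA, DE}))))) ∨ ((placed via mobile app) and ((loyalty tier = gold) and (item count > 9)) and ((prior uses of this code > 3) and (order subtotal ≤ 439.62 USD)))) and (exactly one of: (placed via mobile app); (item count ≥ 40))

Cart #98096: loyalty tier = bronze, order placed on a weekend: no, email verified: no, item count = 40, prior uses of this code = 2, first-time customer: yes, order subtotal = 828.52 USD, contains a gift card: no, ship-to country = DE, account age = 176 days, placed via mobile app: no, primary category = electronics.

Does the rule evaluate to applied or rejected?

Applied

Atomic conditions:
  loyalty tier = platinum: bronze == platinum is false
  NOT order placed on a weekend: no → true
  email verified: no → false
  account age < 3266 days: 176 < 3266 is true
  first-time customer: yes → true
  item count > 36: 40 > 36 is true
  prior uses of this code ≤ 4: 2 ≤ 4 is true
  order subtotal ≤ 842.62 USD: 828.52 ≤ 842.62 is true
  primary category ∈ {apparel, books, grocery, toys}: electronics is not in the set → false
  placed via mobile app: no → false
  contains a gift card: no → false
  ship-to country ∈ {CA, DE}: DE is in the set → true
  loyalty tier = gold: bronze == gold is false
  item count > 9: 40 > 9 is true
  prior uses of this code > 3: 2 > 3 is false
  order subtotal ≤ 439.62 USD: 828.52 ≤ 439.62 is false
  item count ≥ 40: 40 ≥ 40 is true
Combine:
[1.1.1.1.1] false AND true = false
[1.1.1.1] NOT false = true
[1.1.1] NOT true = false
[1.1.2] false OR true = true
[1.1] exactly-one(false, true) = true
[1.2.3.1] exactly-one(true, true) = false
[1.2.3] NOT false = true
[1.2] false OR true OR true = true
[1.3.1.1] true OR false = true
[1.3.1.2.2] false AND true = false
[1.3.1.2] false → false (antecedent false ⇒ implication holds) = true
[1.3.1] true OR true = true
[1.3] NOT true = false
[1.4.2] false AND true = false
[1.4.3] false AND false = false
[1.4] false AND false AND false = false
[1] true OR true OR false OR false = true
[2] exactly-one(false, true) = true
[root] true AND true = true
Overall: true → applied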